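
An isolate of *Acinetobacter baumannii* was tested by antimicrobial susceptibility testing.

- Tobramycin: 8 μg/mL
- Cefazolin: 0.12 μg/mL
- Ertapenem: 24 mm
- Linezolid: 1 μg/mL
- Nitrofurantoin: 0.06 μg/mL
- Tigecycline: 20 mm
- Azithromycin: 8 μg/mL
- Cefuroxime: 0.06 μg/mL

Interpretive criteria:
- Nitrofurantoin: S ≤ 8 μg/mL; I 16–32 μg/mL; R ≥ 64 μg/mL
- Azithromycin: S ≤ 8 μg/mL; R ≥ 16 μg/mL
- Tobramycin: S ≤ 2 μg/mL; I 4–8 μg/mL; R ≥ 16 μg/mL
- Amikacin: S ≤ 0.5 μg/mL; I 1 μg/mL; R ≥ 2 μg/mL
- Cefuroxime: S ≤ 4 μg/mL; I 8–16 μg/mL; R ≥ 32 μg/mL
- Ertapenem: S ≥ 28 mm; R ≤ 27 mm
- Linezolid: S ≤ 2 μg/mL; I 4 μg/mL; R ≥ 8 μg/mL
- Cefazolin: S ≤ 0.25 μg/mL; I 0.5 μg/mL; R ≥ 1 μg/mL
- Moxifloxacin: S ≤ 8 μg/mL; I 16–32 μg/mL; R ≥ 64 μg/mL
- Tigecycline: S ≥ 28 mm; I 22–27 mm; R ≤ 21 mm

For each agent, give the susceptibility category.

I, S, R, S, S, R, S, S

Tobramycin 8 μg/mL: in 4–8 μg/mL ⇒ I
Cefazolin 0.12 μg/mL: ≤ 0.25 μg/mL → Susceptible
Ertapenem: 24 mm is ≤ 27 mm → Resistant
Linezolid 1 μg/mL: ≤ 2 μg/mL ⇒ Susceptible
Nitrofurantoin 0.06 μg/mL: ≤ 8 μg/mL → susceptible
Tigecycline (20 mm) ≤ 21 mm ⇒ resistant
Azithromycin (8 μg/mL) ≤ 8 μg/mL ⇒ susceptible
Cefuroxime 0.06 μg/mL: ≤ 4 μg/mL — Susceptible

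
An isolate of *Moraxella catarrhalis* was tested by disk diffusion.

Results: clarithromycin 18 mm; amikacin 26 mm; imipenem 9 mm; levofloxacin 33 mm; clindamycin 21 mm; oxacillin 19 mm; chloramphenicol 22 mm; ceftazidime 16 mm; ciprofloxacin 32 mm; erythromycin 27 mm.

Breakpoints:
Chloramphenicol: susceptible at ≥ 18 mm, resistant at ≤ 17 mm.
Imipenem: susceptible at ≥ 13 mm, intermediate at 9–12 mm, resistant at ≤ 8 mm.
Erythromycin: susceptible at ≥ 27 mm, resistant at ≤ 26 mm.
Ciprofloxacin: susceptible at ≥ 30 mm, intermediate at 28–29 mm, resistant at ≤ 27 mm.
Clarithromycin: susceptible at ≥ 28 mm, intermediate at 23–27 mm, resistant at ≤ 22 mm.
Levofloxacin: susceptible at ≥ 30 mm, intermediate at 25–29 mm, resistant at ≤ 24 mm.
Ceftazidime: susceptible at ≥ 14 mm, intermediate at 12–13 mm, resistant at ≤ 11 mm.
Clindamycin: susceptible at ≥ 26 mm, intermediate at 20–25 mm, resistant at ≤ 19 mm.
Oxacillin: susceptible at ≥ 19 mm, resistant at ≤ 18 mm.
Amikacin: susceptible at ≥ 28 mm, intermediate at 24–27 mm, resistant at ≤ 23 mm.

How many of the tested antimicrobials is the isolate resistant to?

1

Clarithromycin 18 mm: ≤ 22 mm — Resistant
Amikacin (26 mm) in 24–27 mm ⇒ I
Imipenem (9 mm) in 9–12 mm ⇒ I
Levofloxacin (33 mm) ≥ 30 mm → Susceptible
Clindamycin: 21 mm is in 20–25 mm — intermediate
Oxacillin 19 mm: ≥ 19 mm — S
Chloramphenicol: 22 mm is ≥ 18 mm ⇒ S
Ceftazidime: 16 mm is ≥ 14 mm — susceptible
Ciprofloxacin (32 mm) ≥ 30 mm — S
Erythromycin 27 mm: ≥ 27 mm ⇒ susceptible
Resistant: 1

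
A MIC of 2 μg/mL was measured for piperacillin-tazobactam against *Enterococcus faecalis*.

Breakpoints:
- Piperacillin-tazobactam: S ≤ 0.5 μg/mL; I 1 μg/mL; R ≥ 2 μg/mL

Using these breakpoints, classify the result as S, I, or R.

Resistant

Piperacillin-tazobactam 2 μg/mL: ≥ 2 μg/mL → Resistant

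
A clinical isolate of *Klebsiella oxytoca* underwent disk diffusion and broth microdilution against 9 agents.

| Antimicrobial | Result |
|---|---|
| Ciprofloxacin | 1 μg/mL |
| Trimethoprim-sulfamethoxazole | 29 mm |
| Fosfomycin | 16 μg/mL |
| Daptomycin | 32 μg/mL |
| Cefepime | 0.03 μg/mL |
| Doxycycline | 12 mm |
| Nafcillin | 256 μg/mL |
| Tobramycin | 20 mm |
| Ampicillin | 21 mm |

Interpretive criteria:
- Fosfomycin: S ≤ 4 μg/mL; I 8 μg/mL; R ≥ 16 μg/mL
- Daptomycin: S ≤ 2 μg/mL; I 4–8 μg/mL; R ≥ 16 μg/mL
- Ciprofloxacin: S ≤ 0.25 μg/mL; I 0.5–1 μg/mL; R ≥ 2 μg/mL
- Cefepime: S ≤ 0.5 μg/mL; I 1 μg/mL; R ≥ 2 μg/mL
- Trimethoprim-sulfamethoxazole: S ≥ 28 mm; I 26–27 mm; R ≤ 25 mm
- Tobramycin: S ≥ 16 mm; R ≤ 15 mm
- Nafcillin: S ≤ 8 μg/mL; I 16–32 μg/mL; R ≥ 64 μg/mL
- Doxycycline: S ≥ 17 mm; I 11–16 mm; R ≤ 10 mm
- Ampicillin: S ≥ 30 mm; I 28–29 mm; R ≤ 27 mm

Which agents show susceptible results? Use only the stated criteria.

trimethoprim-sulfamethoxazole, cefepime, tobramycin

Ciprofloxacin 1 μg/mL: in 0.5–1 μg/mL ⇒ Intermediate
Trimethoprim-sulfamethoxazole 29 mm: ≥ 28 mm ⇒ Susceptible
Fosfomycin: 16 μg/mL is ≥ 16 μg/mL — R
Daptomycin: 32 μg/mL is ≥ 16 μg/mL → resistant
Cefepime: 0.03 μg/mL is ≤ 0.5 μg/mL ⇒ Susceptible
Doxycycline: 12 mm is in 11–16 mm — intermediate
Nafcillin (256 μg/mL) ≥ 64 μg/mL — resistant
Tobramycin: 20 mm is ≥ 16 mm ⇒ susceptible
Ampicillin 21 mm: ≤ 27 mm — R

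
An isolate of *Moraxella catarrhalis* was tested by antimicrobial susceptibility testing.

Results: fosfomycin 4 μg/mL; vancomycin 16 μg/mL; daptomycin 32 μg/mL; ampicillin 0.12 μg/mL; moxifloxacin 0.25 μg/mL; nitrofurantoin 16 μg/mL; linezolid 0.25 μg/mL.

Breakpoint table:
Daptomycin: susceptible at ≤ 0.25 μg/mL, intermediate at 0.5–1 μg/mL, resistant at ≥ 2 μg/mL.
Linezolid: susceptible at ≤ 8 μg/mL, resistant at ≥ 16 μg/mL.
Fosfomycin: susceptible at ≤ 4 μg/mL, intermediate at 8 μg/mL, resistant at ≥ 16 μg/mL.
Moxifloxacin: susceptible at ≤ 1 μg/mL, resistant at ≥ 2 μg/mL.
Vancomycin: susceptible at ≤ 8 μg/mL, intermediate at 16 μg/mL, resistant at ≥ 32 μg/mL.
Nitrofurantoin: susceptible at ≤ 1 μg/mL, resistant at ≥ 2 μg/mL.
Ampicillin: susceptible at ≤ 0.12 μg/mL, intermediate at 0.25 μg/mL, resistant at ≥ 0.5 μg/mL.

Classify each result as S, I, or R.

Fosfomycin (4 μg/mL) ≤ 4 μg/mL — susceptible
Vancomycin 16 μg/mL: = 16 μg/mL ⇒ intermediate
Daptomycin 32 μg/mL: ≥ 2 μg/mL — Resistant
Ampicillin: 0.12 μg/mL is ≤ 0.12 μg/mL — S
Moxifloxacin (0.25 μg/mL) ≤ 1 μg/mL — S
Nitrofurantoin (16 μg/mL) ≥ 2 μg/mL → Resistant
Linezolid 0.25 μg/mL: ≤ 8 μg/mL ⇒ susceptible

S, I, R, S, S, R, S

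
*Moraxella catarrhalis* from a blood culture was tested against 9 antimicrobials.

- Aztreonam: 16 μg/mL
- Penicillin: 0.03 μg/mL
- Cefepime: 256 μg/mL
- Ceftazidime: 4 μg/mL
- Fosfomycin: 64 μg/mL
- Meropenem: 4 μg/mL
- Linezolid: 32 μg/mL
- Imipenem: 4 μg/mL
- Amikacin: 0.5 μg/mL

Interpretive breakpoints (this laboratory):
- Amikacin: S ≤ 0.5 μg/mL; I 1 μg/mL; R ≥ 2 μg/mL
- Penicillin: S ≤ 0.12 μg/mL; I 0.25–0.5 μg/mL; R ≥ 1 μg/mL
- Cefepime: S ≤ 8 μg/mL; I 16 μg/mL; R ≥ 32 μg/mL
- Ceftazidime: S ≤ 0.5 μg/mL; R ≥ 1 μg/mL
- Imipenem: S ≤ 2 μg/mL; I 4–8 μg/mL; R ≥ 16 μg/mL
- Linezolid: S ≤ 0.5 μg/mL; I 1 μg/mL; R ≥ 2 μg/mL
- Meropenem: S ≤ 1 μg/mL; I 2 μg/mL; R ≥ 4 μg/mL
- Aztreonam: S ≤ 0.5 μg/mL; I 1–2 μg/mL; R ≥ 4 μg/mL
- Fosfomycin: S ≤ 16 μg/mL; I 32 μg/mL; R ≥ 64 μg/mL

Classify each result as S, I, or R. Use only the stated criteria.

R, S, R, R, R, R, R, I, S

Aztreonam 16 μg/mL: ≥ 4 μg/mL ⇒ resistant
Penicillin 0.03 μg/mL: ≤ 0.12 μg/mL ⇒ S
Cefepime (256 μg/mL) ≥ 32 μg/mL ⇒ R
Ceftazidime 4 μg/mL: ≥ 1 μg/mL → R
Fosfomycin (64 μg/mL) ≥ 64 μg/mL — resistant
Meropenem 4 μg/mL: ≥ 4 μg/mL → resistant
Linezolid (32 μg/mL) ≥ 2 μg/mL — Resistant
Imipenem: 4 μg/mL is in 4–8 μg/mL — I
Amikacin: 0.5 μg/mL is ≤ 0.5 μg/mL ⇒ susceptible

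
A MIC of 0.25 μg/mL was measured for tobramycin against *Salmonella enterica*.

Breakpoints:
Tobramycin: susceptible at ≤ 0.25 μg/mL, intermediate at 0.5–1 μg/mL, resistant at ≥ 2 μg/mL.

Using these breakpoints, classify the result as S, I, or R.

Tobramycin: 0.25 μg/mL is ≤ 0.25 μg/mL — S

S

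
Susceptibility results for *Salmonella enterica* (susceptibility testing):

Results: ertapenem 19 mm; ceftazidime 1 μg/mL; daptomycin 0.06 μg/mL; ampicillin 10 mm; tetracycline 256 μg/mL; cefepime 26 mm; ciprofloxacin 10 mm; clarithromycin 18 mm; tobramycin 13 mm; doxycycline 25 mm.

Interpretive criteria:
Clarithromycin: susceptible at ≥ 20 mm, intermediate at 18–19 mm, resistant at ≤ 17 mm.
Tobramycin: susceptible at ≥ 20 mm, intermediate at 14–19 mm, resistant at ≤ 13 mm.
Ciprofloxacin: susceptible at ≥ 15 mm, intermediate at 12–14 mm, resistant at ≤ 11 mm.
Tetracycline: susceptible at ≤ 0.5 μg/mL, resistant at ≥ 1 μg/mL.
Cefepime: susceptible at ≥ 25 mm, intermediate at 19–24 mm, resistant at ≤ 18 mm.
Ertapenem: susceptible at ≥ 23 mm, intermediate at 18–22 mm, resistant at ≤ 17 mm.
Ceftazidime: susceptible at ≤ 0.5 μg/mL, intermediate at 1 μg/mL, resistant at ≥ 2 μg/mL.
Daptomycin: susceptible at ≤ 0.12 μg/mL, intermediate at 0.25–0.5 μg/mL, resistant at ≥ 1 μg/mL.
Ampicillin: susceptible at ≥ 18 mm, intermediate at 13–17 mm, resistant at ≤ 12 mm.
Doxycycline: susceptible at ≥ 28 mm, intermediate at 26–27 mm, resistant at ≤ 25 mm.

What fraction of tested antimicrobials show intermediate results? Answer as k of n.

Ertapenem: 19 mm is in 18–22 mm → intermediate
Ceftazidime 1 μg/mL: = 1 μg/mL — Intermediate
Daptomycin (0.06 μg/mL) ≤ 0.12 μg/mL → Susceptible
Ampicillin 10 mm: ≤ 12 mm → R
Tetracycline 256 μg/mL: ≥ 1 μg/mL ⇒ resistant
Cefepime: 26 mm is ≥ 25 mm — susceptible
Ciprofloxacin (10 mm) ≤ 11 mm → Resistant
Clarithromycin (18 mm) in 18–19 mm — Intermediate
Tobramycin (13 mm) ≤ 13 mm → resistant
Doxycycline (25 mm) ≤ 25 mm → resistant
Intermediate: 3/10

3 of 10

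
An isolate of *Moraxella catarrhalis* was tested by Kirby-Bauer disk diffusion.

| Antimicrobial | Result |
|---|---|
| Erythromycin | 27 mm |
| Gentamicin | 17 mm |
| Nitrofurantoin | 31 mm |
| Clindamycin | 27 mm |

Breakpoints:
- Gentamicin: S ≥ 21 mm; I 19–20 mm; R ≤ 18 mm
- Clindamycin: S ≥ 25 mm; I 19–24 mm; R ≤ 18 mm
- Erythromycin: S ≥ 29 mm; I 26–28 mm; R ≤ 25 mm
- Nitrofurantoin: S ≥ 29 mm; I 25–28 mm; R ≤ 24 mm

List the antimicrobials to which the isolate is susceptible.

Erythromycin: 27 mm is in 26–28 mm — I
Gentamicin: 17 mm is ≤ 18 mm → Resistant
Nitrofurantoin (31 mm) ≥ 29 mm — susceptible
Clindamycin (27 mm) ≥ 25 mm → susceptible

nitrofurantoin, clindamycin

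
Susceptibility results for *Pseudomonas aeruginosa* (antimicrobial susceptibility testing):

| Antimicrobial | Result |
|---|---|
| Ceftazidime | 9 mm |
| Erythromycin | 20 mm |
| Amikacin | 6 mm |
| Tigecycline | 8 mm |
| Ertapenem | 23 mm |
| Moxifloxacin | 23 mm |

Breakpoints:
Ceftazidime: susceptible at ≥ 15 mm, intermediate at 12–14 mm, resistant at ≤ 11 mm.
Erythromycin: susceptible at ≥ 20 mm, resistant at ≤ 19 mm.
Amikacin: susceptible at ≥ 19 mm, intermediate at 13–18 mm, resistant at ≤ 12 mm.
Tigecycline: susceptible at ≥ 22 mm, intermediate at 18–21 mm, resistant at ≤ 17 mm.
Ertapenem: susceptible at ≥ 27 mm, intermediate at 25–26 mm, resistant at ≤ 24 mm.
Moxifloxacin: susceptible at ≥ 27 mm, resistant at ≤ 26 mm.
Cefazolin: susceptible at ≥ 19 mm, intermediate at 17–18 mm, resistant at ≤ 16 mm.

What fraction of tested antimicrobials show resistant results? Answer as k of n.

5 of 6

Ceftazidime: 9 mm is ≤ 11 mm → resistant
Erythromycin 20 mm: ≥ 20 mm ⇒ S
Amikacin (6 mm) ≤ 12 mm ⇒ Resistant
Tigecycline 8 mm: ≤ 17 mm ⇒ resistant
Ertapenem 23 mm: ≤ 24 mm ⇒ resistant
Moxifloxacin (23 mm) ≤ 26 mm ⇒ resistant
Resistant: 5/6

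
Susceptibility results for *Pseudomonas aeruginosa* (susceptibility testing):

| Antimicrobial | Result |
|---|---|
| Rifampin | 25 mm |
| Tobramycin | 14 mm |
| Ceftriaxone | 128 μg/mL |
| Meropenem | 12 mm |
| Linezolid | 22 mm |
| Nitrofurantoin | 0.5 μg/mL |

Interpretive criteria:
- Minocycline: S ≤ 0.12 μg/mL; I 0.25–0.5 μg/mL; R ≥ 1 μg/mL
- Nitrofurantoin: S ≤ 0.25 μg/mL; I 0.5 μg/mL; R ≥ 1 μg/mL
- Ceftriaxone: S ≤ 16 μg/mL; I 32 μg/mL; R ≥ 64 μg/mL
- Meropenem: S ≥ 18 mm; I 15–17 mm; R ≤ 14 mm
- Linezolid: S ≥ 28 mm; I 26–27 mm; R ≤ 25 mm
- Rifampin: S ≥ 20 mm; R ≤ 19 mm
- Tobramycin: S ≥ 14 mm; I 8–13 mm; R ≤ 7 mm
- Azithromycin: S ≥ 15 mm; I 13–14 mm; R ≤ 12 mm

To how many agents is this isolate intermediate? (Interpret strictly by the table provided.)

1

Rifampin: 25 mm is ≥ 20 mm → susceptible
Tobramycin: 14 mm is ≥ 14 mm ⇒ S
Ceftriaxone 128 μg/mL: ≥ 64 μg/mL — Resistant
Meropenem 12 mm: ≤ 14 mm — resistant
Linezolid: 22 mm is ≤ 25 mm — R
Nitrofurantoin 0.5 μg/mL: = 0.5 μg/mL → intermediate
Intermediate: 1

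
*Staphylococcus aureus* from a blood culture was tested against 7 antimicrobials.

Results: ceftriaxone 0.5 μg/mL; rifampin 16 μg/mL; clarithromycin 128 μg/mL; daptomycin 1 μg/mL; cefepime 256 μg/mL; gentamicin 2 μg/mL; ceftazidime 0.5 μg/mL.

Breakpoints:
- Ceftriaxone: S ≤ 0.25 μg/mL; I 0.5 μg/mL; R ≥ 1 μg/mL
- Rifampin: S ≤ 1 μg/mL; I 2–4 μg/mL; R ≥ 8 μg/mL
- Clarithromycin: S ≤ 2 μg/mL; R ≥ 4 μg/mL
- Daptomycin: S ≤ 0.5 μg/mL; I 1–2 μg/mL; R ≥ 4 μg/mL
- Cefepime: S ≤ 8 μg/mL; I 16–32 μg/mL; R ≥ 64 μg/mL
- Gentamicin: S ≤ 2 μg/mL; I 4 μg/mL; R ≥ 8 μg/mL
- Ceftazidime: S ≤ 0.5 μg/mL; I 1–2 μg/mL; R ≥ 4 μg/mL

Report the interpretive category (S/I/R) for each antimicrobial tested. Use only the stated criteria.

Ceftriaxone (0.5 μg/mL) = 0.5 μg/mL → intermediate
Rifampin: 16 μg/mL is ≥ 8 μg/mL — resistant
Clarithromycin 128 μg/mL: ≥ 4 μg/mL ⇒ R
Daptomycin (1 μg/mL) in 1–2 μg/mL — Intermediate
Cefepime: 256 μg/mL is ≥ 64 μg/mL → resistant
Gentamicin (2 μg/mL) ≤ 2 μg/mL ⇒ Susceptible
Ceftazidime: 0.5 μg/mL is ≤ 0.5 μg/mL → susceptible

I, R, R, I, R, S, S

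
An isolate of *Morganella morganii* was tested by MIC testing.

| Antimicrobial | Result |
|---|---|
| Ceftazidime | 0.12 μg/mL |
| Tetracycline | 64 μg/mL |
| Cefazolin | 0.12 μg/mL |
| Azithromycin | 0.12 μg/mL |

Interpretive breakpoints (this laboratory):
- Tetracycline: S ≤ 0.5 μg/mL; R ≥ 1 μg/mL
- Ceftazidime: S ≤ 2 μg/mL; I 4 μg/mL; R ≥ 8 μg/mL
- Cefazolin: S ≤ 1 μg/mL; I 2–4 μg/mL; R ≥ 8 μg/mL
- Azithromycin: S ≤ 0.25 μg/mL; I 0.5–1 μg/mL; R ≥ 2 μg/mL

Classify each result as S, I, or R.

Ceftazidime: 0.12 μg/mL is ≤ 2 μg/mL → S
Tetracycline (64 μg/mL) ≥ 1 μg/mL → Resistant
Cefazolin 0.12 μg/mL: ≤ 1 μg/mL ⇒ S
Azithromycin (0.12 μg/mL) ≤ 0.25 μg/mL ⇒ S

S, R, S, S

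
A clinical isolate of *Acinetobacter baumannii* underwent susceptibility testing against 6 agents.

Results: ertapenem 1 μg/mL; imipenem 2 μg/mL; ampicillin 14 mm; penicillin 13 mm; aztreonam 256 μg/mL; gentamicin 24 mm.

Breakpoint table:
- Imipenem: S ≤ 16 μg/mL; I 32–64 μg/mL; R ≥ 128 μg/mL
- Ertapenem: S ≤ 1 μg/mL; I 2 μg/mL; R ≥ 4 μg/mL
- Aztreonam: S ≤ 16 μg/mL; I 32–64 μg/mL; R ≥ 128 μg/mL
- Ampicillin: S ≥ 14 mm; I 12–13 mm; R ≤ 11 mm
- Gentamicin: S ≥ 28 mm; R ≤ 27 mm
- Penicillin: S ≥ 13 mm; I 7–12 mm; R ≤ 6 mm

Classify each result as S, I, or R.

Ertapenem: 1 μg/mL is ≤ 1 μg/mL → S
Imipenem: 2 μg/mL is ≤ 16 μg/mL → susceptible
Ampicillin 14 mm: ≥ 14 mm ⇒ Susceptible
Penicillin (13 mm) ≥ 13 mm ⇒ Susceptible
Aztreonam: 256 μg/mL is ≥ 128 μg/mL ⇒ R
Gentamicin: 24 mm is ≤ 27 mm → resistant

S, S, S, S, R, R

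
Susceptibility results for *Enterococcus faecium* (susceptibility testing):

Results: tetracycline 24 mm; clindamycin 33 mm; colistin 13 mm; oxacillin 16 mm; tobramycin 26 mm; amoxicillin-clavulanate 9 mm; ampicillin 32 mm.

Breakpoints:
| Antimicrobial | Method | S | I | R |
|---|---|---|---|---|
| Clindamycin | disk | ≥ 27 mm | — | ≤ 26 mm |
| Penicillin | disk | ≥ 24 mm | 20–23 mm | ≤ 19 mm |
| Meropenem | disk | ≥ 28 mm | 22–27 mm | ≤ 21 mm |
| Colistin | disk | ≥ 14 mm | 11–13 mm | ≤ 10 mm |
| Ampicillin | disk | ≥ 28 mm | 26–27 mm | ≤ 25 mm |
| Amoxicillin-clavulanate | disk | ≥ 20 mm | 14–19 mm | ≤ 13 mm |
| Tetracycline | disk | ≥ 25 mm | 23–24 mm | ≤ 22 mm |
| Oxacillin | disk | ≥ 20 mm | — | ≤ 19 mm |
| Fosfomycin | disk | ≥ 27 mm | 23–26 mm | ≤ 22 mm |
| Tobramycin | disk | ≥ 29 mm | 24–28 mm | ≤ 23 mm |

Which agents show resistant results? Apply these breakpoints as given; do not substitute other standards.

Tetracycline: 24 mm is in 23–24 mm — Intermediate
Clindamycin (33 mm) ≥ 27 mm — S
Colistin (13 mm) in 11–13 mm → Intermediate
Oxacillin 16 mm: ≤ 19 mm → Resistant
Tobramycin (26 mm) in 24–28 mm ⇒ intermediate
Amoxicillin-clavulanate (9 mm) ≤ 13 mm → R
Ampicillin: 32 mm is ≥ 28 mm ⇒ S

oxacillin, amoxicillin-clavulanate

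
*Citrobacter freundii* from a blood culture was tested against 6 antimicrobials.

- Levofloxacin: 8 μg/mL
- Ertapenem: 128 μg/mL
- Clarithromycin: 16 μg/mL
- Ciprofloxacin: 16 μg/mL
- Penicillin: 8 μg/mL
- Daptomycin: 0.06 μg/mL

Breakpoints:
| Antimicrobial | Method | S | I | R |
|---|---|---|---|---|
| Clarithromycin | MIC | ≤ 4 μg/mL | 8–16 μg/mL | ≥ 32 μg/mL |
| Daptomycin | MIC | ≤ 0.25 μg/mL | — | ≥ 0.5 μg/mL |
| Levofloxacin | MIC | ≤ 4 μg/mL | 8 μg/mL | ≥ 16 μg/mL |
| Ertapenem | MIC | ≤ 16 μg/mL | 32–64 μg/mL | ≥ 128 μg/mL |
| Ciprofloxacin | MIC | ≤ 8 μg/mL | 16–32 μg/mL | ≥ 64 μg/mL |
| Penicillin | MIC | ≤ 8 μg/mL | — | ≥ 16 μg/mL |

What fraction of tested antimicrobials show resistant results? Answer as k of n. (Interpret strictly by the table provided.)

1 of 6

Levofloxacin (8 μg/mL) = 8 μg/mL ⇒ intermediate
Ertapenem (128 μg/mL) ≥ 128 μg/mL ⇒ R
Clarithromycin (16 μg/mL) in 8–16 μg/mL → intermediate
Ciprofloxacin: 16 μg/mL is in 16–32 μg/mL — intermediate
Penicillin: 8 μg/mL is ≤ 8 μg/mL — susceptible
Daptomycin (0.06 μg/mL) ≤ 0.25 μg/mL ⇒ Susceptible
Resistant: 1/6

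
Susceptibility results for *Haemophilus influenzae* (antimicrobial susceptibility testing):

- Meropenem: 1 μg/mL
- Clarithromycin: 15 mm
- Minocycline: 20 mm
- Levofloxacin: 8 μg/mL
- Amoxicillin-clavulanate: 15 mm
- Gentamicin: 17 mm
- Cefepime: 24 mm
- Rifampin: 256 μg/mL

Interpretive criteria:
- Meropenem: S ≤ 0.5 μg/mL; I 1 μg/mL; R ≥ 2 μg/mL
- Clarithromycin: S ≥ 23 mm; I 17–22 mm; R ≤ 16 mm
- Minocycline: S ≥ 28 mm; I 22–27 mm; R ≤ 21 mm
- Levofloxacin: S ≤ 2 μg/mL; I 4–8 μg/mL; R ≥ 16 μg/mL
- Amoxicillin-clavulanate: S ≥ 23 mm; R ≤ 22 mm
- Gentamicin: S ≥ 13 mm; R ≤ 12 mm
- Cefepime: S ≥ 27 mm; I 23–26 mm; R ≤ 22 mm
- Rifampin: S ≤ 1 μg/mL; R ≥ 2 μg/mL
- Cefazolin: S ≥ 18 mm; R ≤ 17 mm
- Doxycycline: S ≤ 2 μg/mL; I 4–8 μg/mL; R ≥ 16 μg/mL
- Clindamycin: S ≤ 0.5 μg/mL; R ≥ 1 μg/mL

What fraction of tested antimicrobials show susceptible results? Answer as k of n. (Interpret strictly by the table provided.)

1 of 8

Meropenem (1 μg/mL) = 1 μg/mL → Intermediate
Clarithromycin 15 mm: ≤ 16 mm ⇒ resistant
Minocycline 20 mm: ≤ 21 mm ⇒ R
Levofloxacin 8 μg/mL: in 4–8 μg/mL — Intermediate
Amoxicillin-clavulanate 15 mm: ≤ 22 mm ⇒ R
Gentamicin: 17 mm is ≥ 13 mm ⇒ Susceptible
Cefepime (24 mm) in 23–26 mm — intermediate
Rifampin: 256 μg/mL is ≥ 2 μg/mL → resistant
Susceptible: 1/8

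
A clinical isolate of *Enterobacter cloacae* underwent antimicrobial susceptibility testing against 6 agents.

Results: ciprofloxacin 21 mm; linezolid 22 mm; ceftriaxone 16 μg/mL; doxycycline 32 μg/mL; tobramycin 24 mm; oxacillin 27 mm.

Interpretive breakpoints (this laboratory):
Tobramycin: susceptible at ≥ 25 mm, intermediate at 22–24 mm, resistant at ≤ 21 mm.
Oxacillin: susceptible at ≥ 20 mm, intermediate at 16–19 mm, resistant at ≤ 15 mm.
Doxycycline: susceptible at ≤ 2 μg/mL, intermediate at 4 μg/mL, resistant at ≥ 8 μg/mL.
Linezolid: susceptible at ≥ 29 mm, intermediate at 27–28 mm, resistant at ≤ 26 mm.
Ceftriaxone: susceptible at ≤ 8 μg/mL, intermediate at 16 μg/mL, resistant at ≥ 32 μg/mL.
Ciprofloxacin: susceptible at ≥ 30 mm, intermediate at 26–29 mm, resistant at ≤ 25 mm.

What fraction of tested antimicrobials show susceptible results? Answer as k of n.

1 of 6

Ciprofloxacin (21 mm) ≤ 25 mm → R
Linezolid: 22 mm is ≤ 26 mm → R
Ceftriaxone (16 μg/mL) = 16 μg/mL ⇒ Intermediate
Doxycycline (32 μg/mL) ≥ 8 μg/mL → R
Tobramycin: 24 mm is in 22–24 mm — I
Oxacillin (27 mm) ≥ 20 mm → S
Susceptible: 1/6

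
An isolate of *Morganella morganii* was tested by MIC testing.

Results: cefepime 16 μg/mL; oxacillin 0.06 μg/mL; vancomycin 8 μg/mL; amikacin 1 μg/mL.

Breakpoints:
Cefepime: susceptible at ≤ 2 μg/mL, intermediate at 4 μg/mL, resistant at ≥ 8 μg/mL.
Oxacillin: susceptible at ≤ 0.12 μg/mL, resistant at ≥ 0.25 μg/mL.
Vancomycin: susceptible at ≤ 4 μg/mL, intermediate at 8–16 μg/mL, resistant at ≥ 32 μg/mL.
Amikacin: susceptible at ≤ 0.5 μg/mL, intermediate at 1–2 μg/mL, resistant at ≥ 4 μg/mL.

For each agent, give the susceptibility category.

R, S, I, I

Cefepime: 16 μg/mL is ≥ 8 μg/mL ⇒ R
Oxacillin: 0.06 μg/mL is ≤ 0.12 μg/mL — susceptible
Vancomycin 8 μg/mL: in 8–16 μg/mL ⇒ intermediate
Amikacin: 1 μg/mL is in 1–2 μg/mL → Intermediate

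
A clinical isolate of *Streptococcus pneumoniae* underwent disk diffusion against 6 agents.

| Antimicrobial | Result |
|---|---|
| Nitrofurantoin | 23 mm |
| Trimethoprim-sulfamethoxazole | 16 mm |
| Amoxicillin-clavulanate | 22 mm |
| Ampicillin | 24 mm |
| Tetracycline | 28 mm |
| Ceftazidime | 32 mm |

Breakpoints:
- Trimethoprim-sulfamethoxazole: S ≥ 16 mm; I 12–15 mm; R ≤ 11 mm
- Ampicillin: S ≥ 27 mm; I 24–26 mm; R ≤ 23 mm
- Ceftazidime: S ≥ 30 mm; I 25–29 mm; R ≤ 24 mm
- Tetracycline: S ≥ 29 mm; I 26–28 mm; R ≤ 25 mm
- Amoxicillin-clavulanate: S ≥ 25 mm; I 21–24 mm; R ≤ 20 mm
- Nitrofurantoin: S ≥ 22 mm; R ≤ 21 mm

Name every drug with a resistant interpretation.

none

Nitrofurantoin 23 mm: ≥ 22 mm — susceptible
Trimethoprim-sulfamethoxazole 16 mm: ≥ 16 mm ⇒ Susceptible
Amoxicillin-clavulanate (22 mm) in 21–24 mm ⇒ I
Ampicillin 24 mm: in 24–26 mm — intermediate
Tetracycline: 28 mm is in 26–28 mm → I
Ceftazidime 32 mm: ≥ 30 mm ⇒ susceptible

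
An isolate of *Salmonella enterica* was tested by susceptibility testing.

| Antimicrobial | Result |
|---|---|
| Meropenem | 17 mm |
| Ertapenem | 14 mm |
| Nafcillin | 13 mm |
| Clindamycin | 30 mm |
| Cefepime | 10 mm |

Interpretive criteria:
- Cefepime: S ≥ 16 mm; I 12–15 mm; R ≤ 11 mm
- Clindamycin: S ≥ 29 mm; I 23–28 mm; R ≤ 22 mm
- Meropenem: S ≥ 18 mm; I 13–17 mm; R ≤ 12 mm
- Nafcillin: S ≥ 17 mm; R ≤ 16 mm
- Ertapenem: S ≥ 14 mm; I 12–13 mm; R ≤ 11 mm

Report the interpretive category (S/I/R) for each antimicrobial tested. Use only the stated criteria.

I, S, R, S, R

Meropenem: 17 mm is in 13–17 mm → intermediate
Ertapenem 14 mm: ≥ 14 mm — susceptible
Nafcillin (13 mm) ≤ 16 mm — resistant
Clindamycin (30 mm) ≥ 29 mm — susceptible
Cefepime: 10 mm is ≤ 11 mm ⇒ Resistant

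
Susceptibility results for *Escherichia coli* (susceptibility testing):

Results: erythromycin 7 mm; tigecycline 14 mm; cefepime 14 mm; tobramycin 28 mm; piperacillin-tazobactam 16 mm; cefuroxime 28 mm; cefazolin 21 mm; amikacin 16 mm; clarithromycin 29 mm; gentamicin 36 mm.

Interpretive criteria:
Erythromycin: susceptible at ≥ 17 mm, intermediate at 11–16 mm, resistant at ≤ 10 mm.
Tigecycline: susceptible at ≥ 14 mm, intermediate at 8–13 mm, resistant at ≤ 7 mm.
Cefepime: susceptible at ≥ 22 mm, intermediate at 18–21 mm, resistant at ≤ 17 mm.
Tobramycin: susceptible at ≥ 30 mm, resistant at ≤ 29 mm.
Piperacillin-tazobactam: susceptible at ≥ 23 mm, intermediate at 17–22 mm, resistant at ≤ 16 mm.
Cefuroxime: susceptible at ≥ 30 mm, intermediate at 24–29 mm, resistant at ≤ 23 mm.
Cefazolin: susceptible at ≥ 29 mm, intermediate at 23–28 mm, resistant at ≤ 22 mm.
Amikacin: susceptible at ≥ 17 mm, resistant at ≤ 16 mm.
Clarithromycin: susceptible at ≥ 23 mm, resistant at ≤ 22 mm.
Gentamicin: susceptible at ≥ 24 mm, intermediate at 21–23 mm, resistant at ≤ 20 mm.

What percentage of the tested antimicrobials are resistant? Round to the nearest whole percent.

60%

Erythromycin 7 mm: ≤ 10 mm → Resistant
Tigecycline 14 mm: ≥ 14 mm → Susceptible
Cefepime (14 mm) ≤ 17 mm — Resistant
Tobramycin (28 mm) ≤ 29 mm — resistant
Piperacillin-tazobactam: 16 mm is ≤ 16 mm — Resistant
Cefuroxime (28 mm) in 24–29 mm ⇒ Intermediate
Cefazolin: 21 mm is ≤ 22 mm ⇒ resistant
Amikacin 16 mm: ≤ 16 mm — Resistant
Clarithromycin: 29 mm is ≥ 23 mm → Susceptible
Gentamicin: 36 mm is ≥ 24 mm ⇒ susceptible
Resistant: 6/10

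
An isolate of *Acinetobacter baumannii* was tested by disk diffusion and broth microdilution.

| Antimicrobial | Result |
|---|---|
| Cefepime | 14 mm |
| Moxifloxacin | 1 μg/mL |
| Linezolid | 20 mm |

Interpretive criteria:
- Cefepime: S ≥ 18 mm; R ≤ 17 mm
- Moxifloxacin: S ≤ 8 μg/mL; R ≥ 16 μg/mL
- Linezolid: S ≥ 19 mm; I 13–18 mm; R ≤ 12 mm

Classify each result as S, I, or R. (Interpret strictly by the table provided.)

Cefepime: 14 mm is ≤ 17 mm → Resistant
Moxifloxacin 1 μg/mL: ≤ 8 μg/mL ⇒ S
Linezolid (20 mm) ≥ 19 mm ⇒ susceptible

R, S, S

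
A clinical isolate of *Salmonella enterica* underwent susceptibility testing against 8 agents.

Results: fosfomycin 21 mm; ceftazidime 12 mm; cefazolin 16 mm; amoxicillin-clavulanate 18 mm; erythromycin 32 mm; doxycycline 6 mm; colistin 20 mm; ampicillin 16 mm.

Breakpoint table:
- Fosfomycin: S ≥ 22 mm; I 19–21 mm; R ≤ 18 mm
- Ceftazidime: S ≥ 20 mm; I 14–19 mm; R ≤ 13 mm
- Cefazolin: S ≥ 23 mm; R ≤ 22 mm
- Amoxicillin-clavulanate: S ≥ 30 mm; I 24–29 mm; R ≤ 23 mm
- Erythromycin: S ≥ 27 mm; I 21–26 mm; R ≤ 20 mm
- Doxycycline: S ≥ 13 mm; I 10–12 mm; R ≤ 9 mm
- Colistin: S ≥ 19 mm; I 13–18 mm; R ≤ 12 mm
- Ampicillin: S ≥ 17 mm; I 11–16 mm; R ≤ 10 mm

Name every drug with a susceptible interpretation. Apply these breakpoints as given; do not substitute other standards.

Fosfomycin (21 mm) in 19–21 mm ⇒ intermediate
Ceftazidime: 12 mm is ≤ 13 mm ⇒ R
Cefazolin (16 mm) ≤ 22 mm — resistant
Amoxicillin-clavulanate 18 mm: ≤ 23 mm ⇒ resistant
Erythromycin: 32 mm is ≥ 27 mm — susceptible
Doxycycline 6 mm: ≤ 9 mm ⇒ R
Colistin: 20 mm is ≥ 19 mm ⇒ S
Ampicillin (16 mm) in 11–16 mm → I

erythromycin, colistin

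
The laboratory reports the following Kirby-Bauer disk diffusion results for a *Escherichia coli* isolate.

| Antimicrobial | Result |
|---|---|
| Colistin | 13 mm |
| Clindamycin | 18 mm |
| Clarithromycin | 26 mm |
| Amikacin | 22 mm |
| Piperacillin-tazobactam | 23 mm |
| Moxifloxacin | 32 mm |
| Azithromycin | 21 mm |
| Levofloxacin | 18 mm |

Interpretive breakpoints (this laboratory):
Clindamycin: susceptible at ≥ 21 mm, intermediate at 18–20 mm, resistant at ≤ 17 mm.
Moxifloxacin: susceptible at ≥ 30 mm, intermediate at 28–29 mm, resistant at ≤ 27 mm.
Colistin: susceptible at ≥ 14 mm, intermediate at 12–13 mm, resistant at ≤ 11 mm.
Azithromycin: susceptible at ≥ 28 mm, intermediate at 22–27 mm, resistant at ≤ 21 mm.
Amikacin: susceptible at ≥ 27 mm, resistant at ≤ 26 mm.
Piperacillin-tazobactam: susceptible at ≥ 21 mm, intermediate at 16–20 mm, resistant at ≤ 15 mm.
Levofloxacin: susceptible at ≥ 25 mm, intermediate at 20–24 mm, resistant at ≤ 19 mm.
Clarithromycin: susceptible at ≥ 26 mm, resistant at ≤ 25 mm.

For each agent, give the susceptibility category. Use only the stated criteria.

I, I, S, R, S, S, R, R

Colistin (13 mm) in 12–13 mm — I
Clindamycin (18 mm) in 18–20 mm → Intermediate
Clarithromycin: 26 mm is ≥ 26 mm → Susceptible
Amikacin: 22 mm is ≤ 26 mm → resistant
Piperacillin-tazobactam 23 mm: ≥ 21 mm ⇒ S
Moxifloxacin: 32 mm is ≥ 30 mm → susceptible
Azithromycin (21 mm) ≤ 21 mm ⇒ R
Levofloxacin: 18 mm is ≤ 19 mm → resistant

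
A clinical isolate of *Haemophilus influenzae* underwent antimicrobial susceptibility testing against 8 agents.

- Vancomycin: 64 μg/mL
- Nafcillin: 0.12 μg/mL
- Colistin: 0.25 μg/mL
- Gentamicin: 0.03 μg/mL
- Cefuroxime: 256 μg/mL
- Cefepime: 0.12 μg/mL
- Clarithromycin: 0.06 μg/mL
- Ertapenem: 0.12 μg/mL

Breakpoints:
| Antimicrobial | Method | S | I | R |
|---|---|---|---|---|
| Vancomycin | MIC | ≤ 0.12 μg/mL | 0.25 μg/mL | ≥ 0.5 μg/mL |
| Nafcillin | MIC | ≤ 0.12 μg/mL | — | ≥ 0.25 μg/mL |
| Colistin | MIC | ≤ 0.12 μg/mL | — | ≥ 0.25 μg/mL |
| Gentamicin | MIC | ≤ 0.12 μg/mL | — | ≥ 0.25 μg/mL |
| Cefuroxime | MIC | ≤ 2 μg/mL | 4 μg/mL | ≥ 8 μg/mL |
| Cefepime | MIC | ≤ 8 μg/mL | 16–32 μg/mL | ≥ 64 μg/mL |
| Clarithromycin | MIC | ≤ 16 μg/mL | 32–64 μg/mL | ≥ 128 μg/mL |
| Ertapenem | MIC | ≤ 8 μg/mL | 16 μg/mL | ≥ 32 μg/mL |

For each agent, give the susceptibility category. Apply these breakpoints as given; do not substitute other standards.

R, S, R, S, R, S, S, S

Vancomycin (64 μg/mL) ≥ 0.5 μg/mL — Resistant
Nafcillin (0.12 μg/mL) ≤ 0.12 μg/mL — susceptible
Colistin: 0.25 μg/mL is ≥ 0.25 μg/mL — resistant
Gentamicin 0.03 μg/mL: ≤ 0.12 μg/mL — susceptible
Cefuroxime: 256 μg/mL is ≥ 8 μg/mL → R
Cefepime 0.12 μg/mL: ≤ 8 μg/mL — susceptible
Clarithromycin: 0.06 μg/mL is ≤ 16 μg/mL — susceptible
Ertapenem: 0.12 μg/mL is ≤ 8 μg/mL → Susceptible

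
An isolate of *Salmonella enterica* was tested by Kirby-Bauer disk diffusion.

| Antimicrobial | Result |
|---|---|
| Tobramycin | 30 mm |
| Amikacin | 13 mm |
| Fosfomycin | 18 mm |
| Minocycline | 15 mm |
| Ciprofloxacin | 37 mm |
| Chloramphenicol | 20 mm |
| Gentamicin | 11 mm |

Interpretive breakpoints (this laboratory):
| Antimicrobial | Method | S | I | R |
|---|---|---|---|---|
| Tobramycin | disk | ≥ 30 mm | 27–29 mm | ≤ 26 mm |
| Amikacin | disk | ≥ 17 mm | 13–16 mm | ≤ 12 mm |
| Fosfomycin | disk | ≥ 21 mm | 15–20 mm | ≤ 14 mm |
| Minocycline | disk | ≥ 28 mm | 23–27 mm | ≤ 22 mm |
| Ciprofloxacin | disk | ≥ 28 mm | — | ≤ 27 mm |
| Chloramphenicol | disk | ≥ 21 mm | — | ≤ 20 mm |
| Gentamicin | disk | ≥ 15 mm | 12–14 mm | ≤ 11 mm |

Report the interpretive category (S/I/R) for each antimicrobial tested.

Tobramycin 30 mm: ≥ 30 mm ⇒ S
Amikacin: 13 mm is in 13–16 mm → intermediate
Fosfomycin 18 mm: in 15–20 mm → Intermediate
Minocycline (15 mm) ≤ 22 mm → Resistant
Ciprofloxacin: 37 mm is ≥ 28 mm — Susceptible
Chloramphenicol 20 mm: ≤ 20 mm — R
Gentamicin 11 mm: ≤ 11 mm — Resistant

S, I, I, R, S, R, R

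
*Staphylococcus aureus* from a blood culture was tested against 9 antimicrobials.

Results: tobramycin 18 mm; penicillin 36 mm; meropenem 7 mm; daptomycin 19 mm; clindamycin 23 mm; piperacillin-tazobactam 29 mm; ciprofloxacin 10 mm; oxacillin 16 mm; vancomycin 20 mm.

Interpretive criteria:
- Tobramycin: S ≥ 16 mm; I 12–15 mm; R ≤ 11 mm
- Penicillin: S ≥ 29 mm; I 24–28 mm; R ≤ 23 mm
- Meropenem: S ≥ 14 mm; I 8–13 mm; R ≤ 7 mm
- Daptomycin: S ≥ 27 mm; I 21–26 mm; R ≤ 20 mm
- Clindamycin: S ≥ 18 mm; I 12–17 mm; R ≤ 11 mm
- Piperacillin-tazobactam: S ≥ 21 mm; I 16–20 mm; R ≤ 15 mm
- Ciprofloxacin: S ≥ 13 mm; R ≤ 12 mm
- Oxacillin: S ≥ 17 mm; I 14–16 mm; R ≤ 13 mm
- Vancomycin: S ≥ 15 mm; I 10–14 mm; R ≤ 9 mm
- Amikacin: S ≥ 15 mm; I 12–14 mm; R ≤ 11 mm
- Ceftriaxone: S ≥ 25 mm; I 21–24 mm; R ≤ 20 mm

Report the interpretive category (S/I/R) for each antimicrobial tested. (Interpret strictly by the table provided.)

S, S, R, R, S, S, R, I, S

Tobramycin (18 mm) ≥ 16 mm ⇒ susceptible
Penicillin (36 mm) ≥ 29 mm — Susceptible
Meropenem 7 mm: ≤ 7 mm ⇒ resistant
Daptomycin (19 mm) ≤ 20 mm ⇒ Resistant
Clindamycin 23 mm: ≥ 18 mm ⇒ susceptible
Piperacillin-tazobactam (29 mm) ≥ 21 mm — Susceptible
Ciprofloxacin: 10 mm is ≤ 12 mm ⇒ Resistant
Oxacillin (16 mm) in 14–16 mm → I
Vancomycin 20 mm: ≥ 15 mm ⇒ Susceptible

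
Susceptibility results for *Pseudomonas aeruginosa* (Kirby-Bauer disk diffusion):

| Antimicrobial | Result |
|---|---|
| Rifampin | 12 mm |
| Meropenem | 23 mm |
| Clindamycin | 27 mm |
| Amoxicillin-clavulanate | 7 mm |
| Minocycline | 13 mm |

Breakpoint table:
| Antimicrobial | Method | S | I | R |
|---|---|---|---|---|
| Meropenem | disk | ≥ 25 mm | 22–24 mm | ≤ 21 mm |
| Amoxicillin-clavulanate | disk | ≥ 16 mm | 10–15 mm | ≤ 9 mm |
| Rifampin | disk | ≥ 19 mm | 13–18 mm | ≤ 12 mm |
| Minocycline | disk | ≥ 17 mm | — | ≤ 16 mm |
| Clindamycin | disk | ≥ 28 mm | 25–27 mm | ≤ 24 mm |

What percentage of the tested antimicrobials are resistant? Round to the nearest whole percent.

60%

Rifampin (12 mm) ≤ 12 mm — Resistant
Meropenem: 23 mm is in 22–24 mm → intermediate
Clindamycin 27 mm: in 25–27 mm — intermediate
Amoxicillin-clavulanate 7 mm: ≤ 9 mm — R
Minocycline (13 mm) ≤ 16 mm → Resistant
Resistant: 3/5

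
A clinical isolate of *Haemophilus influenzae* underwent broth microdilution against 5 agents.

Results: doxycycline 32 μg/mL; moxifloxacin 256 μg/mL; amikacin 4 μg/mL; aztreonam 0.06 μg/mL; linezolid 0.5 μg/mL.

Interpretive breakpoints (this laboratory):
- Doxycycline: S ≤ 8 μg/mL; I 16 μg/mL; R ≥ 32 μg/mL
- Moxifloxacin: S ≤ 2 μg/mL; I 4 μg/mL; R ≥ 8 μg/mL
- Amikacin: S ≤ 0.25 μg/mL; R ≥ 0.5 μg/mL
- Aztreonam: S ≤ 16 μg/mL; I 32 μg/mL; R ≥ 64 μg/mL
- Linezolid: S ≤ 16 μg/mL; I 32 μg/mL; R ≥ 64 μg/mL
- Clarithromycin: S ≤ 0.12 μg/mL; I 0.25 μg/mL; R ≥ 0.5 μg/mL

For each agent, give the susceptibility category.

Doxycycline: 32 μg/mL is ≥ 32 μg/mL ⇒ Resistant
Moxifloxacin (256 μg/mL) ≥ 8 μg/mL — resistant
Amikacin 4 μg/mL: ≥ 0.5 μg/mL ⇒ R
Aztreonam 0.06 μg/mL: ≤ 16 μg/mL ⇒ Susceptible
Linezolid: 0.5 μg/mL is ≤ 16 μg/mL ⇒ S

R, R, R, S, S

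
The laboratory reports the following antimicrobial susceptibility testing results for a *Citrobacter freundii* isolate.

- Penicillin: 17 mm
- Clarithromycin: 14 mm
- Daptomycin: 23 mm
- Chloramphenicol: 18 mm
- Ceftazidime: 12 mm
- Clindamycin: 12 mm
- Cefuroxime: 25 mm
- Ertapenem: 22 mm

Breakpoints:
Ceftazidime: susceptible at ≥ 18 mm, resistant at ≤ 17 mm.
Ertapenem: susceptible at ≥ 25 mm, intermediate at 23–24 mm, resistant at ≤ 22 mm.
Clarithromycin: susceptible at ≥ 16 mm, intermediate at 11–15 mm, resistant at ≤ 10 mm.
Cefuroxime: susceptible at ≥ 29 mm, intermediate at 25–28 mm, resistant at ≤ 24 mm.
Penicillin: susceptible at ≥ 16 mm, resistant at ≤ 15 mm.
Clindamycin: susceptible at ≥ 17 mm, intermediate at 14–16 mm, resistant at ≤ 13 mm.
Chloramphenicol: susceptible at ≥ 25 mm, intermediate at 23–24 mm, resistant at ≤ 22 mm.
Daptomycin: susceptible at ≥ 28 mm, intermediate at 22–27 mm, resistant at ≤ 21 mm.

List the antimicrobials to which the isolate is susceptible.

penicillin

Penicillin: 17 mm is ≥ 16 mm — Susceptible
Clarithromycin: 14 mm is in 11–15 mm → intermediate
Daptomycin 23 mm: in 22–27 mm — Intermediate
Chloramphenicol: 18 mm is ≤ 22 mm ⇒ R
Ceftazidime: 12 mm is ≤ 17 mm ⇒ Resistant
Clindamycin: 12 mm is ≤ 13 mm ⇒ resistant
Cefuroxime 25 mm: in 25–28 mm — I
Ertapenem (22 mm) ≤ 22 mm — Resistant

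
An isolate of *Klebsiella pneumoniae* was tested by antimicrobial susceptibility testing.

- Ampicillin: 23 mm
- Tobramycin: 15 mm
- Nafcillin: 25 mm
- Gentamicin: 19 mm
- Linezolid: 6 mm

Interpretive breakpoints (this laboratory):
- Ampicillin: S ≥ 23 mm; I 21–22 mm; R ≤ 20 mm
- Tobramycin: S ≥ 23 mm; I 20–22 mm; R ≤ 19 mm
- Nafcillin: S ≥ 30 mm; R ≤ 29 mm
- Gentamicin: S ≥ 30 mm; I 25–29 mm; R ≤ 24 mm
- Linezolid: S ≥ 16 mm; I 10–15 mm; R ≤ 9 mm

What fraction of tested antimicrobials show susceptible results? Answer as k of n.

Ampicillin 23 mm: ≥ 23 mm → Susceptible
Tobramycin (15 mm) ≤ 19 mm — Resistant
Nafcillin 25 mm: ≤ 29 mm ⇒ R
Gentamicin: 19 mm is ≤ 24 mm ⇒ R
Linezolid: 6 mm is ≤ 9 mm → Resistant
Susceptible: 1/5

1 of 5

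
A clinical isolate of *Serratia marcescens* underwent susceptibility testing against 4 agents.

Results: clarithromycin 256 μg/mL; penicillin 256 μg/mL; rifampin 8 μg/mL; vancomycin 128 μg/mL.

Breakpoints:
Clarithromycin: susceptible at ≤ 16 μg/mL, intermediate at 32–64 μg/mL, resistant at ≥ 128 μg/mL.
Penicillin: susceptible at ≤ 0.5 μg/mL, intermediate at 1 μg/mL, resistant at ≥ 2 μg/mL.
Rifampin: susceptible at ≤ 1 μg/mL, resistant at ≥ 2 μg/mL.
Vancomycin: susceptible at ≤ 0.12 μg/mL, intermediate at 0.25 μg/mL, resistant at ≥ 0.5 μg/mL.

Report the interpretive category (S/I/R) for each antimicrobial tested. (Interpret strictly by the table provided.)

R, R, R, R

Clarithromycin: 256 μg/mL is ≥ 128 μg/mL — Resistant
Penicillin 256 μg/mL: ≥ 2 μg/mL → R
Rifampin (8 μg/mL) ≥ 2 μg/mL — resistant
Vancomycin (128 μg/mL) ≥ 0.5 μg/mL ⇒ Resistant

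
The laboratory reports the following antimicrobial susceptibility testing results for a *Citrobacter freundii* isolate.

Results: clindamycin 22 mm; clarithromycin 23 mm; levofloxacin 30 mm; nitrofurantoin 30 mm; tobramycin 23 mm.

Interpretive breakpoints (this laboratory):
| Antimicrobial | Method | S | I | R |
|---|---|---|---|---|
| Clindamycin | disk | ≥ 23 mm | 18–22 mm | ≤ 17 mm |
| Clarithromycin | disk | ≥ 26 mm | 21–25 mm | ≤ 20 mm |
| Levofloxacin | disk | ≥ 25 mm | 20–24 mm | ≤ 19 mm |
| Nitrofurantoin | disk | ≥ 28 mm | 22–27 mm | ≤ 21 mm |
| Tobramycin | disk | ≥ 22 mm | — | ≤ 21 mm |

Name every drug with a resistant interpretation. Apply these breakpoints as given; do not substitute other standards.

Clindamycin (22 mm) in 18–22 mm ⇒ intermediate
Clarithromycin: 23 mm is in 21–25 mm → Intermediate
Levofloxacin: 30 mm is ≥ 25 mm ⇒ susceptible
Nitrofurantoin (30 mm) ≥ 28 mm ⇒ Susceptible
Tobramycin (23 mm) ≥ 22 mm — S

none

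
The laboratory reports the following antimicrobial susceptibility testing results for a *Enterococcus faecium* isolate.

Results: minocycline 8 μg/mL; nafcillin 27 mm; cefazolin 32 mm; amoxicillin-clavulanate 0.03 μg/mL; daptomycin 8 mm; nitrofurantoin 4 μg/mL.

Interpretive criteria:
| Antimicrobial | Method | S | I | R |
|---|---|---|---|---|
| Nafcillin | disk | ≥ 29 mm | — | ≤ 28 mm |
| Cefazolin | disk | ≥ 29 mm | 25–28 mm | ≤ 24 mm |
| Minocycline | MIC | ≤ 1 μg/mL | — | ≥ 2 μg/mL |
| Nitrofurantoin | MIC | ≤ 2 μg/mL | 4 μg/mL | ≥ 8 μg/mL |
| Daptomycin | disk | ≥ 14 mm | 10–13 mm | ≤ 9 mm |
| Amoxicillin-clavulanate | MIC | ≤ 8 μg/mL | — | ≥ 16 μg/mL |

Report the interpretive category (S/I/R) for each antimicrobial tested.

Minocycline (8 μg/mL) ≥ 2 μg/mL → Resistant
Nafcillin 27 mm: ≤ 28 mm — Resistant
Cefazolin: 32 mm is ≥ 29 mm — S
Amoxicillin-clavulanate 0.03 μg/mL: ≤ 8 μg/mL ⇒ Susceptible
Daptomycin (8 mm) ≤ 9 mm — Resistant
Nitrofurantoin (4 μg/mL) = 4 μg/mL ⇒ I

R, R, S, S, R, I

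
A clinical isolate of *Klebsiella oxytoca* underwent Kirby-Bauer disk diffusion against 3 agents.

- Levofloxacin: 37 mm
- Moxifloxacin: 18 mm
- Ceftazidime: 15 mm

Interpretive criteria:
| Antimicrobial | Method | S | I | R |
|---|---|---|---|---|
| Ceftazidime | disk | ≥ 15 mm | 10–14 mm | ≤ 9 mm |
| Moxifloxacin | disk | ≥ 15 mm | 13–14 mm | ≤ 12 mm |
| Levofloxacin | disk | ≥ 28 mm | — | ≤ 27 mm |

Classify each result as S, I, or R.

S, S, S

Levofloxacin (37 mm) ≥ 28 mm → S
Moxifloxacin 18 mm: ≥ 15 mm ⇒ S
Ceftazidime 15 mm: ≥ 15 mm — S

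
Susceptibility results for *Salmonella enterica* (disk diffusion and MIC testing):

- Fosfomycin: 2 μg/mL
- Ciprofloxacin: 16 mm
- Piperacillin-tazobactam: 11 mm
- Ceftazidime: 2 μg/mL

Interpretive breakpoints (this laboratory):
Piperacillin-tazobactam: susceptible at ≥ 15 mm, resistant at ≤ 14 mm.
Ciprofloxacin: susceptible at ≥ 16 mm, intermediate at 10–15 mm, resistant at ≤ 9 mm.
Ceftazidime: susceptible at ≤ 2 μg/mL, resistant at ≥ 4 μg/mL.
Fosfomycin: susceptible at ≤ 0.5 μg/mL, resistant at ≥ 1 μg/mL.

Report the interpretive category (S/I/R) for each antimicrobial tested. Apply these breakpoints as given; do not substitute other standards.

Fosfomycin 2 μg/mL: ≥ 1 μg/mL ⇒ Resistant
Ciprofloxacin 16 mm: ≥ 16 mm ⇒ S
Piperacillin-tazobactam 11 mm: ≤ 14 mm → resistant
Ceftazidime (2 μg/mL) ≤ 2 μg/mL → Susceptible

R, S, R, S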